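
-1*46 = -46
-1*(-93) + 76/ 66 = 3107/ 33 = 94.15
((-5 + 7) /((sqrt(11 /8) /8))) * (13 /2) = 208 * sqrt(22) /11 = 88.69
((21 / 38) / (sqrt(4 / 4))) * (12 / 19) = 126 / 361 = 0.35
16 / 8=2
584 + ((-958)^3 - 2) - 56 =-879217386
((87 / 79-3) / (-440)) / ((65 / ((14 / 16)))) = 21 / 361504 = 0.00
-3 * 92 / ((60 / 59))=-1357 / 5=-271.40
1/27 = 0.04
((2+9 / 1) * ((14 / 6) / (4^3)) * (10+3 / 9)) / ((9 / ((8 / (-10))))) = -2387 / 6480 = -0.37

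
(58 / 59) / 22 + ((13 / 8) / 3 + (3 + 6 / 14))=4.01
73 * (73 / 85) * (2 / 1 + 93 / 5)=548887 / 425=1291.50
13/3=4.33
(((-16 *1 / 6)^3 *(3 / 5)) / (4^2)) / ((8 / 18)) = -8 / 5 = -1.60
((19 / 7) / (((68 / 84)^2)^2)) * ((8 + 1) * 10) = 47508930 / 83521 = 568.83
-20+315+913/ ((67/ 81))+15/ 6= 187771/ 134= 1401.28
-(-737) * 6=4422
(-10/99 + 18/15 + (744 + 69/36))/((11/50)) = 7395455/2178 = 3395.53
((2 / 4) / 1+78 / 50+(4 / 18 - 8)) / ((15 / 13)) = -33449 / 6750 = -4.96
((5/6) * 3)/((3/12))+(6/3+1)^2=19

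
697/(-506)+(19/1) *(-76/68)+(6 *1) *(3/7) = -1206769/60214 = -20.04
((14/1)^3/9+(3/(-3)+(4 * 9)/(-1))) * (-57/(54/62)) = -1420079/81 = -17531.84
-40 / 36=-10 / 9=-1.11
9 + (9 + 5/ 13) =239/ 13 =18.38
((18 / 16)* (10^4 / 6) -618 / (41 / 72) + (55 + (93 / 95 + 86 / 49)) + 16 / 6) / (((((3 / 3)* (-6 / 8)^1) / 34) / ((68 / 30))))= -2250760072304 / 25765425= -87355.83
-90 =-90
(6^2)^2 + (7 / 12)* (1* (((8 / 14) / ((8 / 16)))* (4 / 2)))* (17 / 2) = 3922 / 3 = 1307.33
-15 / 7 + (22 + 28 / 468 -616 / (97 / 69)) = -33228512 / 79443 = -418.27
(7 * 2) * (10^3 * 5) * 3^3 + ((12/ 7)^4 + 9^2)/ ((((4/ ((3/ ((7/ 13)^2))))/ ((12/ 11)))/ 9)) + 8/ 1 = 2448879168625/ 1294139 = 1892284.50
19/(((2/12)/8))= 912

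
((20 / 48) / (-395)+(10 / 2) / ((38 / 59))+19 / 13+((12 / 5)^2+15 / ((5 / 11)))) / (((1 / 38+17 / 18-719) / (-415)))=69941968311 / 2521962820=27.73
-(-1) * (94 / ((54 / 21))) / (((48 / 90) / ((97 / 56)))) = 22795 / 192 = 118.72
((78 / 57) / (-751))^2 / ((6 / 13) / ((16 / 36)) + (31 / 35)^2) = 21530600 / 11821472804021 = 0.00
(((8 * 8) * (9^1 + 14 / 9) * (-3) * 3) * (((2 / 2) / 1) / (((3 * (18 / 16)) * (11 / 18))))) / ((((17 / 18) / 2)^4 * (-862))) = 27232174080 / 395973061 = 68.77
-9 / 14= -0.64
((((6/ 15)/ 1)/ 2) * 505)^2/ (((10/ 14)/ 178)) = 12710446/ 5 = 2542089.20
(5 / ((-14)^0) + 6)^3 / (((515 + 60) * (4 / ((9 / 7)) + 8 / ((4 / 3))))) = 11979 / 47150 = 0.25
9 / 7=1.29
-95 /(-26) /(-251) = -95 /6526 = -0.01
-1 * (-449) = 449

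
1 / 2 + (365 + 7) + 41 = 827 / 2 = 413.50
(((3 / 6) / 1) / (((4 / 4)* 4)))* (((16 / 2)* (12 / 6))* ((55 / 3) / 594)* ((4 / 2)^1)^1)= 10 / 81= 0.12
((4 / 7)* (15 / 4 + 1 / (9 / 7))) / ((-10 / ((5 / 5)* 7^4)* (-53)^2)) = -55909 / 252810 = -0.22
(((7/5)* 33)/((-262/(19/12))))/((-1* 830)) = 1463/4349200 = 0.00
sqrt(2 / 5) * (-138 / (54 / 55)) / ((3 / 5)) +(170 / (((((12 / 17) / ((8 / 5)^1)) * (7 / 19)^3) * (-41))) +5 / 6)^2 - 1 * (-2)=34862.78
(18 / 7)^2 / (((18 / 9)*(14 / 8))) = 648 / 343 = 1.89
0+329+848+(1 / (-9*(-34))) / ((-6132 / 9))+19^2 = 320654543 / 208488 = 1538.00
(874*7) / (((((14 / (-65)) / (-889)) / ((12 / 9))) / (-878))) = -88685182040 / 3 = -29561727346.67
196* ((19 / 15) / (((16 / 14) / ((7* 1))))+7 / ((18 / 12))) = 24353 / 10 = 2435.30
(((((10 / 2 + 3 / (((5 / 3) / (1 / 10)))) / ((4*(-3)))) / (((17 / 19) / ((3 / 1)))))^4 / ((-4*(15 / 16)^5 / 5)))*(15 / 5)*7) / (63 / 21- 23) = 65679748755049072 / 8258302001953125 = 7.95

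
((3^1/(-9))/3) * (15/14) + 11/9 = 139/126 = 1.10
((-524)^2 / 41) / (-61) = -274576 / 2501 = -109.79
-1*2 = -2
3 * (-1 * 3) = -9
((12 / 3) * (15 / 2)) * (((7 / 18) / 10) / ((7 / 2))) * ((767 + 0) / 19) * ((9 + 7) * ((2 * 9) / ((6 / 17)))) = 208624 / 19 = 10980.21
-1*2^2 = -4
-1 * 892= -892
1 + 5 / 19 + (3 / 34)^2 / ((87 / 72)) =202170 / 159239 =1.27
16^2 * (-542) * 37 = -5133824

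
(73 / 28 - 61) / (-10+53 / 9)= 14715 / 1036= 14.20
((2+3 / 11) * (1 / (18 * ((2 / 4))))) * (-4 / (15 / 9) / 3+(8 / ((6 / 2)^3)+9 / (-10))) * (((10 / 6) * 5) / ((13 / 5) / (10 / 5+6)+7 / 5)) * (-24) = 7580000 / 184437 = 41.10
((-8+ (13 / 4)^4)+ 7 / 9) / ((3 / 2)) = 240409 / 3456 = 69.56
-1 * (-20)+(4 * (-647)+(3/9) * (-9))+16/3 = -7697/3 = -2565.67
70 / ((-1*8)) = -35 / 4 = -8.75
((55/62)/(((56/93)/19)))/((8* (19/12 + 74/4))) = 0.17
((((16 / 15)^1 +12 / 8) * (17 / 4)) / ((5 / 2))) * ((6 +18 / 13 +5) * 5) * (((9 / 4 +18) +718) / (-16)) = -622341797 / 49920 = -12466.78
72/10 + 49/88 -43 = -15507/440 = -35.24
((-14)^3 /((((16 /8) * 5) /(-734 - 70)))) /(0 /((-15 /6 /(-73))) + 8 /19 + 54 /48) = 167669376 /1175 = 142697.34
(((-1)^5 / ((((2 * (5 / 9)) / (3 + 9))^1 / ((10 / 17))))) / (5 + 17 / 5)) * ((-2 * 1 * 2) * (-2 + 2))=0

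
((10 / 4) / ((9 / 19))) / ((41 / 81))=855 / 82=10.43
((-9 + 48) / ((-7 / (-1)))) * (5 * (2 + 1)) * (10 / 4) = 2925 / 14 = 208.93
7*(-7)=-49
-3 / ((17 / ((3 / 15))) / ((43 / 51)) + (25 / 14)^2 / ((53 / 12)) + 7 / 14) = -670026 / 22788911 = -0.03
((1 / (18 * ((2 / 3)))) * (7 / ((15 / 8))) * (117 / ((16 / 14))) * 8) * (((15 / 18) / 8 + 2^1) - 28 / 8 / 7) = 408.74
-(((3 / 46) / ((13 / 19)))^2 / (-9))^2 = -130321 / 127880620816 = -0.00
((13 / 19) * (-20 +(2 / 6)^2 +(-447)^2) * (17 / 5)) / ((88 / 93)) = 6159398401 / 12540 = 491180.10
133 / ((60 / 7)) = 931 / 60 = 15.52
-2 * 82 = -164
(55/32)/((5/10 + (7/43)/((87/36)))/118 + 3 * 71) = 4046515/501484888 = 0.01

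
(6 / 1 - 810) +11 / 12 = -9637 / 12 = -803.08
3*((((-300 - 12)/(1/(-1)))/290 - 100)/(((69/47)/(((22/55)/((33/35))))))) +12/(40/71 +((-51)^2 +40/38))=-3012327470788/35126844645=-85.76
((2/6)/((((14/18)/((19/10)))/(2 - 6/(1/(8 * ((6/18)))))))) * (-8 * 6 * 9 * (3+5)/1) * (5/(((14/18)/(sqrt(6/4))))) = 886464 * sqrt(6)/7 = 310197.78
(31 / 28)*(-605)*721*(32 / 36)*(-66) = 84997660 / 3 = 28332553.33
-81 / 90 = -9 / 10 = -0.90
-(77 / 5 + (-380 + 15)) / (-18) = -874 / 45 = -19.42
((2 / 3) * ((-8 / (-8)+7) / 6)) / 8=1 / 9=0.11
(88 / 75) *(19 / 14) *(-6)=-1672 / 175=-9.55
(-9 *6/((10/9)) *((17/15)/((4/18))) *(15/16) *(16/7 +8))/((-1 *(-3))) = -111537/140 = -796.69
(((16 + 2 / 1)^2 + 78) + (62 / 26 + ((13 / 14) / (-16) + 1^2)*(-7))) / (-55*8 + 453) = 165481 / 5408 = 30.60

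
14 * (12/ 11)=168/ 11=15.27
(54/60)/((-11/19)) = -171/110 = -1.55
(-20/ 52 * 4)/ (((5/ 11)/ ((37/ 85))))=-1628/ 1105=-1.47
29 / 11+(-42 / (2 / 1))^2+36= 5276 / 11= 479.64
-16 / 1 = -16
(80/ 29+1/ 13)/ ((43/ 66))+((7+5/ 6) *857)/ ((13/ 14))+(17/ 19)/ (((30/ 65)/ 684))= 32022647/ 3741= 8559.92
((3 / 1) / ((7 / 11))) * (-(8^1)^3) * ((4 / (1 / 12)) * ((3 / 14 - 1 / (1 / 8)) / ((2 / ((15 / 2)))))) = 165749760 / 49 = 3382648.16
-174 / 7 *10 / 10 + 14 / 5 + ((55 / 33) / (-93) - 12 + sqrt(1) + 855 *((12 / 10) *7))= 69809252 / 9765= 7148.92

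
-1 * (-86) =86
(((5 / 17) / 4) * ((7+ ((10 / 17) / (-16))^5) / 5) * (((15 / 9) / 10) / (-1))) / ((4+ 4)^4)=-325681116107 / 77752552094957568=-0.00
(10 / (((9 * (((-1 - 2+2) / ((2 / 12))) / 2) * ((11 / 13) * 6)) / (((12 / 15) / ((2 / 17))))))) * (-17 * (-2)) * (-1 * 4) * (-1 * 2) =-120224 / 891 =-134.93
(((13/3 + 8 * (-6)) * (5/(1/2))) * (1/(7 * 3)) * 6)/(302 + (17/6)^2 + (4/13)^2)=-1062672/2641499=-0.40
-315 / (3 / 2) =-210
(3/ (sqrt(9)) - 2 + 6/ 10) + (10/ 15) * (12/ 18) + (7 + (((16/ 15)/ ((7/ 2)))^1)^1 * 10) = 3179/ 315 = 10.09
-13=-13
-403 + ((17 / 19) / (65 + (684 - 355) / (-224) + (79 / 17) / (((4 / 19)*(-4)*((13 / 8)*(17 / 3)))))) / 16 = -57932221243 / 143752727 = -403.00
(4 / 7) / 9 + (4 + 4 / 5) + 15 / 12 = 7703 / 1260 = 6.11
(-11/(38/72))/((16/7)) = -693/76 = -9.12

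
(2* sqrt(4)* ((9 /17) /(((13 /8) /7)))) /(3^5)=0.04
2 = 2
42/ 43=0.98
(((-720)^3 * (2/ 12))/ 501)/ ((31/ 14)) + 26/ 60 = -8709052699/ 155310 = -56075.29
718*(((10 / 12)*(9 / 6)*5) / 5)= 1795 / 2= 897.50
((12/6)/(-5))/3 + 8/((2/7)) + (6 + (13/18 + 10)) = 44.59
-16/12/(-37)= 4/111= 0.04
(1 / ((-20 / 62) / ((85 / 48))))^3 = -146363183 / 884736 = -165.43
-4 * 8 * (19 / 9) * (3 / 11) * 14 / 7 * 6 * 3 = -7296 / 11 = -663.27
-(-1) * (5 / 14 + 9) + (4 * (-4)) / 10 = 543 / 70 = 7.76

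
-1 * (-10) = 10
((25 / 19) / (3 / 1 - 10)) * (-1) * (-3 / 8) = -75 / 1064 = -0.07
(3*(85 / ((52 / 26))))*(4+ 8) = 1530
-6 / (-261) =2 / 87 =0.02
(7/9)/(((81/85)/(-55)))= -32725/729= -44.89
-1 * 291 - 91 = -382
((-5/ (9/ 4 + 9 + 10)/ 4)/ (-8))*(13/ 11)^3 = 2197/ 181016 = 0.01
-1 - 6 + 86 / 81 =-5.94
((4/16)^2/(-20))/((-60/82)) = 41/9600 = 0.00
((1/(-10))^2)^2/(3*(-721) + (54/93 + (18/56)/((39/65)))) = -217/4691287500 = -0.00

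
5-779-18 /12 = -1551 /2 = -775.50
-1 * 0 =0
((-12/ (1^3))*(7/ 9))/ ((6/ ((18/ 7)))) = -4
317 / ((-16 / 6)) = -951 / 8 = -118.88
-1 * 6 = -6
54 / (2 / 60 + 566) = 1620 / 16981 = 0.10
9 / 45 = 1 / 5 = 0.20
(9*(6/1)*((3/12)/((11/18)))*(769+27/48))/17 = 2992059/2992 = 1000.02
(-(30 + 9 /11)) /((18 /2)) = -113 /33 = -3.42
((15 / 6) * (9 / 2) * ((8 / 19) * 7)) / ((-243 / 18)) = -140 / 57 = -2.46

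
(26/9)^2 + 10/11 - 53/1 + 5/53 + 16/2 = -1683542/47223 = -35.65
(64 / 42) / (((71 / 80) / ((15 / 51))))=12800 / 25347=0.50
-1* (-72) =72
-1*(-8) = 8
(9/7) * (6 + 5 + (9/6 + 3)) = 279/14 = 19.93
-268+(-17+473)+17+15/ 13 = 2680/ 13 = 206.15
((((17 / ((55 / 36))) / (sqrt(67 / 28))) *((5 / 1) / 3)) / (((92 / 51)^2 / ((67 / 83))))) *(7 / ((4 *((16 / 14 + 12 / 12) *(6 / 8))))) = 722211 *sqrt(469) / 4829770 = 3.24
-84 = -84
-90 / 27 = -10 / 3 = -3.33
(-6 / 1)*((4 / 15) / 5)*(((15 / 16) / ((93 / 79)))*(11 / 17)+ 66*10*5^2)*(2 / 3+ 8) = -361744097 / 7905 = -45761.43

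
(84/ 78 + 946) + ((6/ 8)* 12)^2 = 13365/ 13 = 1028.08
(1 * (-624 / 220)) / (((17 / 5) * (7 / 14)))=-312 / 187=-1.67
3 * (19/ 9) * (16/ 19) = 16/ 3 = 5.33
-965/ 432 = -2.23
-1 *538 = -538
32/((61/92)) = 2944/61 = 48.26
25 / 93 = 0.27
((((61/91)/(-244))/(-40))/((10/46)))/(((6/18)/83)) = 5727/72800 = 0.08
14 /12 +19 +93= 679 /6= 113.17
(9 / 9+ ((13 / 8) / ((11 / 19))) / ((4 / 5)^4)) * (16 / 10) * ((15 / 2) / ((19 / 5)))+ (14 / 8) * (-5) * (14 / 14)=1717225 / 107008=16.05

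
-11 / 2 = -5.50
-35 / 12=-2.92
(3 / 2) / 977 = 3 / 1954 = 0.00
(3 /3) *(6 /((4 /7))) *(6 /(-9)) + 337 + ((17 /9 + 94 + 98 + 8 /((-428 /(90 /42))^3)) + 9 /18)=15864684132869 /30253661928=524.39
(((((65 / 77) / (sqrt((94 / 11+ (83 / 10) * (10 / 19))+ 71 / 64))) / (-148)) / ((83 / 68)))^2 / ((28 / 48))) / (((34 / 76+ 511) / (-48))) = -2563989504 / 10234295918272195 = -0.00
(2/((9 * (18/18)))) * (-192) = -128/3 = -42.67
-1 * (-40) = 40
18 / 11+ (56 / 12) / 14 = 65 / 33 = 1.97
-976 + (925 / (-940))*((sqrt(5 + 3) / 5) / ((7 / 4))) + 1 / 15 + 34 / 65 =-38041 / 39 - 74*sqrt(2) / 329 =-975.73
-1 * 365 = -365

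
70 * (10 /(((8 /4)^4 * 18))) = 175 /72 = 2.43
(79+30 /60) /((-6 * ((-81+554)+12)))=-53 /1940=-0.03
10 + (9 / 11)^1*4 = 146 / 11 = 13.27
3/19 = 0.16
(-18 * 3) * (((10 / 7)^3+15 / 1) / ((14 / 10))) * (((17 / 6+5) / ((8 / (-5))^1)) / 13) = 64983375 / 249704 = 260.24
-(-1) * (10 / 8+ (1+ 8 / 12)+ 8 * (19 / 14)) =1157 / 84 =13.77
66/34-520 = -518.06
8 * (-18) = -144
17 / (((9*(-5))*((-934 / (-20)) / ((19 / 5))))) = -646 / 21015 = -0.03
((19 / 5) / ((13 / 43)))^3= 545338513 / 274625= 1985.76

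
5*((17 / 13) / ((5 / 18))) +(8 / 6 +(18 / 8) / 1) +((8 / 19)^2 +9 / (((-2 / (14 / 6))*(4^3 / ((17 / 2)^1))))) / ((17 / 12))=402288671 / 15317952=26.26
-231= -231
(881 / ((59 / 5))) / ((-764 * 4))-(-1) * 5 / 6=437545 / 540912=0.81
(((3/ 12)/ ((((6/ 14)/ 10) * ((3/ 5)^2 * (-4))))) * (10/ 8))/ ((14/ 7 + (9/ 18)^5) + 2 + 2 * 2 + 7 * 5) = -4375/ 37179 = -0.12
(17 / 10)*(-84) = -714 / 5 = -142.80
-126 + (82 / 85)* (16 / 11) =-116498 / 935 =-124.60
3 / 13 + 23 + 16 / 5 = 1718 / 65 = 26.43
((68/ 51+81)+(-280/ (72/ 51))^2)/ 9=354766/ 81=4379.83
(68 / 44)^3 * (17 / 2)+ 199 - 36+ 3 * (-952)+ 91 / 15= -106036433 / 39930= -2655.56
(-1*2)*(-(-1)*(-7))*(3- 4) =-14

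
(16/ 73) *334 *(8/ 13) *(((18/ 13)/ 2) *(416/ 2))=6156288/ 949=6487.13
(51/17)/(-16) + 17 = 16.81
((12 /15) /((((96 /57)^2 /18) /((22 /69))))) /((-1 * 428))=-11913 /3150080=-0.00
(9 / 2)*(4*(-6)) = -108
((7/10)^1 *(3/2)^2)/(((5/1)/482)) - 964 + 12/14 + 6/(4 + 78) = -23282579/28700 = -811.24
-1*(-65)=65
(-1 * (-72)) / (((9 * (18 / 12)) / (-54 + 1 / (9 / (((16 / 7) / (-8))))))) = -54464 / 189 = -288.17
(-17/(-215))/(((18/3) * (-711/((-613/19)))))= 10421/17426610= 0.00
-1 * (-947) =947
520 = 520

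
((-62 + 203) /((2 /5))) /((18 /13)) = 3055 /12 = 254.58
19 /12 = 1.58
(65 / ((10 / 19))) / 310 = 247 / 620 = 0.40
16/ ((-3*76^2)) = -1/ 1083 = -0.00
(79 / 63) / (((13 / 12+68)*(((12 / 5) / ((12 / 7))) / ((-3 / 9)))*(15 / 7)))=-316 / 156681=-0.00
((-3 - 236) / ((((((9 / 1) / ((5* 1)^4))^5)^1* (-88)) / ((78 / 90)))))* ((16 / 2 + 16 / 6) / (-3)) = -237045288085937500 / 17537553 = -13516440297.34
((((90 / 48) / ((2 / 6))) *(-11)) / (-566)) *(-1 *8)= -495 / 566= -0.87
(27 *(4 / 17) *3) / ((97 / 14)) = 4536 / 1649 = 2.75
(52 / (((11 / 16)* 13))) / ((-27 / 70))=-4480 / 297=-15.08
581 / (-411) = -581 / 411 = -1.41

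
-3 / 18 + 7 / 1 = 41 / 6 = 6.83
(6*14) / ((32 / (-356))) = -1869 / 2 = -934.50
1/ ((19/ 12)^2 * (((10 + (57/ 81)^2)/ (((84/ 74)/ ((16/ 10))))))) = 393660/ 14599201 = 0.03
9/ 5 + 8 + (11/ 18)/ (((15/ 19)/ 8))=15.99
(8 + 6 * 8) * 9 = 504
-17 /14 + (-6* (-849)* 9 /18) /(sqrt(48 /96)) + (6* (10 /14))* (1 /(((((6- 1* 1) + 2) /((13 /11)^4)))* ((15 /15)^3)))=3601.98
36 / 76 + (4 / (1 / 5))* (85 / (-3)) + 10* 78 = 12187 / 57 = 213.81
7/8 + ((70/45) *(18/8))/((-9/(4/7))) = 47/72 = 0.65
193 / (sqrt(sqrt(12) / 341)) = 193 * 3^(3 / 4) * sqrt(682) / 6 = 1914.87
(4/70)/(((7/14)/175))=20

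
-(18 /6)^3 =-27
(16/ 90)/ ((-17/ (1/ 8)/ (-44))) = 44/ 765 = 0.06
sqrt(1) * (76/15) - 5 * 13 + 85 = 376/15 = 25.07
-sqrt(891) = -29.85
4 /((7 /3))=12 /7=1.71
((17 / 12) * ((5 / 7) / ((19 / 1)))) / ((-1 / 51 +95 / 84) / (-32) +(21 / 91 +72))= 601120 / 814870347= 0.00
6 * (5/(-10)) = -3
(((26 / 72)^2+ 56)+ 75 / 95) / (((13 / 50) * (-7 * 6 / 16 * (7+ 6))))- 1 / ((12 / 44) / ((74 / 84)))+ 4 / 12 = -7824935 / 840294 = -9.31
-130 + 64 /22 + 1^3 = -1387 /11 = -126.09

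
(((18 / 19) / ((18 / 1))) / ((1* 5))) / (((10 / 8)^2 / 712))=11392 / 2375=4.80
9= 9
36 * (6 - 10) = -144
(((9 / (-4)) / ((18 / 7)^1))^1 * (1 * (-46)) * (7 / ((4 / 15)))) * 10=84525 / 8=10565.62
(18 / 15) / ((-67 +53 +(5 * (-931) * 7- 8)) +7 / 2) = -12 / 326035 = -0.00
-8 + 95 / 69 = -457 / 69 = -6.62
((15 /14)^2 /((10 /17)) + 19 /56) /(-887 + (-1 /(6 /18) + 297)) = -449 /116228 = -0.00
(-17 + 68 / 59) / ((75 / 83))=-15521 / 885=-17.54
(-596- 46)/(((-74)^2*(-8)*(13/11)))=3531/284752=0.01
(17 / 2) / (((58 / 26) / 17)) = 3757 / 58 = 64.78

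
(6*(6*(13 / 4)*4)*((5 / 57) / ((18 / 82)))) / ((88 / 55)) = 13325 / 114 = 116.89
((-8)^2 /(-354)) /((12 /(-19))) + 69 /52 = 44543 /27612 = 1.61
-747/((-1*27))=83/3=27.67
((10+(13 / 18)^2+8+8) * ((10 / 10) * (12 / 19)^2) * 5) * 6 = 343720 / 1083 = 317.38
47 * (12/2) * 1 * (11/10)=1551/5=310.20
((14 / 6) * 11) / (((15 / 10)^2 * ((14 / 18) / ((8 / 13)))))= 352 / 39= 9.03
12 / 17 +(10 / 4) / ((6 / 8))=206 / 51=4.04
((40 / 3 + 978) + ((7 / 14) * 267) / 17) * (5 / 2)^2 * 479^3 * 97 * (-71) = -1928516075288164525 / 408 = -4726755086490599.33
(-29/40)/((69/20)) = -29/138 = -0.21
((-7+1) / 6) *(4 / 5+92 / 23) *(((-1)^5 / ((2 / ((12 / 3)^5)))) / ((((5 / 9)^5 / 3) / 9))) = 19591041024 / 15625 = 1253826.63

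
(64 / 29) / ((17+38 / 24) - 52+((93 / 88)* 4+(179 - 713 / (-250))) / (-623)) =-0.07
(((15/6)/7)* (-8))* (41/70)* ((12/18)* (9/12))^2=-41/98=-0.42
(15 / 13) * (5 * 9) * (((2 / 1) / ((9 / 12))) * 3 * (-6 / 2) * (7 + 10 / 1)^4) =-1353040200 / 13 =-104080015.38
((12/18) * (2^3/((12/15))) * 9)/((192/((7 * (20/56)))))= 25/32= 0.78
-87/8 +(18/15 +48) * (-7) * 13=-179523/40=-4488.08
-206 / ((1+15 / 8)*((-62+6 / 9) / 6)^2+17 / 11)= -183546 / 269051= -0.68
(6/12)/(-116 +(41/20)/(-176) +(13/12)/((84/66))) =-0.00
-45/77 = -0.58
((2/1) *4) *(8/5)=64/5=12.80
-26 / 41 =-0.63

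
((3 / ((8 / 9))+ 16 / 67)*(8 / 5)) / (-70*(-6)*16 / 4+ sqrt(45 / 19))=4121936 / 1197637395-1937*sqrt(95) / 5988186975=0.00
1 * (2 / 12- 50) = -49.83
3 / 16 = 0.19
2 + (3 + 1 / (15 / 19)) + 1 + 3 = 154 / 15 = 10.27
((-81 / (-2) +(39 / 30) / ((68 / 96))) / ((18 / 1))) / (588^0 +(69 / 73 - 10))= -175127 / 599760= -0.29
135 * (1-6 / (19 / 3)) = 135 / 19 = 7.11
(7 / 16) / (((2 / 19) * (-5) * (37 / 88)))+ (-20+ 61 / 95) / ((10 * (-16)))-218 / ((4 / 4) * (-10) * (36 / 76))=223551547 / 5061600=44.17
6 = 6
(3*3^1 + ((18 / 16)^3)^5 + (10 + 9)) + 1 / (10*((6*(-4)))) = 17863604235473623 / 527765581332480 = 33.85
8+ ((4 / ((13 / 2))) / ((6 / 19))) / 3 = 1012 / 117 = 8.65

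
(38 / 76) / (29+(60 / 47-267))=-47 / 22252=-0.00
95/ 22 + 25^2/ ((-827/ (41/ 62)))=1076820/ 282007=3.82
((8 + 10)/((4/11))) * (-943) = -93357/2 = -46678.50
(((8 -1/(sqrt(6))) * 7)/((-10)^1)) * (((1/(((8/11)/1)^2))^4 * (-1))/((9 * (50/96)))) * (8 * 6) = 1500512167/2048000 -1500512167 * sqrt(6)/98304000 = 695.28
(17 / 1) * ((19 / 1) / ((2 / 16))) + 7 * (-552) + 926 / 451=-576354 / 451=-1277.95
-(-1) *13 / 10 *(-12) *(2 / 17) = -156 / 85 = -1.84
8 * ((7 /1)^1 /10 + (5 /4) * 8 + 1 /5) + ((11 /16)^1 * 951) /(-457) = 3135727 /36560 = 85.77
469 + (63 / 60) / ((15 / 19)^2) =706027 / 1500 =470.68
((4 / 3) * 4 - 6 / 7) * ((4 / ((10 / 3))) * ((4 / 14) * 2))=752 / 245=3.07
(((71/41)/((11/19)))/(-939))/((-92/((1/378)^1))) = 1349/14727253464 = 0.00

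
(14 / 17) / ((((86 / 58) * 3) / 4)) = 0.74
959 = 959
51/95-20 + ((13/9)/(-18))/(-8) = -2395069/123120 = -19.45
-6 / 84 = -1 / 14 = -0.07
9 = 9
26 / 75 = 0.35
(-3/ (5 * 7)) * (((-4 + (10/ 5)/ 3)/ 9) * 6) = 4/ 21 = 0.19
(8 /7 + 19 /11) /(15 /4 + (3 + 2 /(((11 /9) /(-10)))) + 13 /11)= -884 /2597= -0.34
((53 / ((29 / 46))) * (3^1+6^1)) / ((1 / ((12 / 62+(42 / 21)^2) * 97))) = 276688620 / 899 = 307773.77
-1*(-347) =347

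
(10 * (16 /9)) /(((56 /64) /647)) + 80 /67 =13146.59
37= 37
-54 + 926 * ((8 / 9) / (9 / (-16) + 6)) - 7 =70765 / 783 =90.38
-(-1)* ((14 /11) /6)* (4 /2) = 14 /33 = 0.42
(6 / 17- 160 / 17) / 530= -77 / 4505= -0.02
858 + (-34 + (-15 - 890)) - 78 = -159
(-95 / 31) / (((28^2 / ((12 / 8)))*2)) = -285 / 97216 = -0.00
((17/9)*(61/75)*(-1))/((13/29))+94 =90.57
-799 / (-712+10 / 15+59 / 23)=55131 / 48905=1.13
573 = 573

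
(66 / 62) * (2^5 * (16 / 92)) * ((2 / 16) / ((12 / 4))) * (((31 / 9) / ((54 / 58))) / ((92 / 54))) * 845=2156440 / 4761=452.94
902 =902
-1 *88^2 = -7744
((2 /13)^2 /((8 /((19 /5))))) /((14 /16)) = 76 /5915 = 0.01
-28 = -28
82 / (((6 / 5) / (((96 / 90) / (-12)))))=-164 / 27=-6.07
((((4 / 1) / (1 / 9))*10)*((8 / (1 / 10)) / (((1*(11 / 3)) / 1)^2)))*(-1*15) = -3888000 / 121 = -32132.23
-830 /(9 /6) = -1660 /3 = -553.33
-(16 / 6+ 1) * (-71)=781 / 3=260.33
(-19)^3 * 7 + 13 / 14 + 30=-671749 / 14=-47982.07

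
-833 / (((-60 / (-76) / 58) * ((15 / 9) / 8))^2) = -64742306048 / 625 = -103587689.68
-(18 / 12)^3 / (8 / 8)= -27 / 8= -3.38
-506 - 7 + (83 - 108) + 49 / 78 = -41915 / 78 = -537.37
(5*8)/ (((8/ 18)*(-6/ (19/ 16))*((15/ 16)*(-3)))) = 19/ 3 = 6.33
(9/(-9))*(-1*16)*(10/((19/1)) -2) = -448/19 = -23.58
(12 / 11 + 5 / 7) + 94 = 7377 / 77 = 95.81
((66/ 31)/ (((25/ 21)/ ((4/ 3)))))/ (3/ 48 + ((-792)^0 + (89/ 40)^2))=39424/ 99417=0.40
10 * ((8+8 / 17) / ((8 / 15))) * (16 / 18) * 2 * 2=9600 / 17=564.71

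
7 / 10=0.70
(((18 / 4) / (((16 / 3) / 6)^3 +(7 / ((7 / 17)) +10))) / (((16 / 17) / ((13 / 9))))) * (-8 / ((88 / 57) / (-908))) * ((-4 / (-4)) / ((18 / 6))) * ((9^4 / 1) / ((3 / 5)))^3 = 181712840788937843775 / 355432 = 511245022364159.23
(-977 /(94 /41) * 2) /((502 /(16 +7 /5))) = -3484959 /117970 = -29.54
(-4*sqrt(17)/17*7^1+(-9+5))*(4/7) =-16*sqrt(17)/17 -16/7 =-6.17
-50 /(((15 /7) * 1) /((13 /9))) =-910 /27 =-33.70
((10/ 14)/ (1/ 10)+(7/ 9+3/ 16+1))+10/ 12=10021/ 1008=9.94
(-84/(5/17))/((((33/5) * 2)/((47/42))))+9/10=-7693/330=-23.31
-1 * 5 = -5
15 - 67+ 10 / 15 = -154 / 3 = -51.33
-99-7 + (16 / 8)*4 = -98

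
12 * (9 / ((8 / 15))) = 405 / 2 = 202.50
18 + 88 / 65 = 1258 / 65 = 19.35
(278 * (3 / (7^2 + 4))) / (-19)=-834 / 1007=-0.83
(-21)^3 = -9261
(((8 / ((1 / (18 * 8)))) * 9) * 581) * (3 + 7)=60238080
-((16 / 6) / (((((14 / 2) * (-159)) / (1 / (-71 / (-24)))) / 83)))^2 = -28217344 / 6244634529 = -0.00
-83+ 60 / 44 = -898 / 11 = -81.64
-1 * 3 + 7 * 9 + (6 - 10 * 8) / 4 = 83 / 2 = 41.50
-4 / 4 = -1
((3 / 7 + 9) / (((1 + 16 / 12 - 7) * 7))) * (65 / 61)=-6435 / 20923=-0.31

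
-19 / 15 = -1.27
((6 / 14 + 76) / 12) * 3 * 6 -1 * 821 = -9889 / 14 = -706.36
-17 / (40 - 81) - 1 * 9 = -352 / 41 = -8.59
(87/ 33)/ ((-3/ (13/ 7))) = -377/ 231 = -1.63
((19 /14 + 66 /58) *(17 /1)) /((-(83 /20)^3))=-68884000 /116072761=-0.59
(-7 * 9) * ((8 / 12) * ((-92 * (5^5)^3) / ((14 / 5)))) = 42114257812500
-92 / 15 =-6.13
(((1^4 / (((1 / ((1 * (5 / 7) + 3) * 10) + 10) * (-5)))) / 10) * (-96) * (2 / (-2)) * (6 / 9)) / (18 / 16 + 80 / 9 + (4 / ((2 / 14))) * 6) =-39936 / 55689865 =-0.00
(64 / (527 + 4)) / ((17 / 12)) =256 / 3009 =0.09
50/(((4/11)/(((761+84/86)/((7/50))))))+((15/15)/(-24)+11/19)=102718348745/137256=748370.55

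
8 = 8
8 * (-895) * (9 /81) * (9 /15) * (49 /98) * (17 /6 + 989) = -2130458 /9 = -236717.56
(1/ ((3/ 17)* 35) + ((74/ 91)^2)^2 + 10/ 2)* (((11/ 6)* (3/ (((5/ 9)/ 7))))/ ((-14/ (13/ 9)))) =-31677029483/ 791249550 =-40.03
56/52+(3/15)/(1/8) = 174/65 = 2.68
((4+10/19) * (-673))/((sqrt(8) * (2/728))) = -5266898 * sqrt(2)/19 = -392027.29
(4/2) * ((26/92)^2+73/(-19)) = -151257/20102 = -7.52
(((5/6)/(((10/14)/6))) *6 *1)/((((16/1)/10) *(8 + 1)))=35/12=2.92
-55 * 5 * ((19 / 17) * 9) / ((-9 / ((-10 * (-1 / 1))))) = 52250 / 17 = 3073.53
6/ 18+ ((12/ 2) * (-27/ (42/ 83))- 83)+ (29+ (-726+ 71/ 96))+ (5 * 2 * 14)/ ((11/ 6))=-7559845/ 7392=-1022.71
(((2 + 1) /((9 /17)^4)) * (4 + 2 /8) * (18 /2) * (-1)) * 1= -1419857 /972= -1460.76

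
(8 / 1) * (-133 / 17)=-1064 / 17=-62.59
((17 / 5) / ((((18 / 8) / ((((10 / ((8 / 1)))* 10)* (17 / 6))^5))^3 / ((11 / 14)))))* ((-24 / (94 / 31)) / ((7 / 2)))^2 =95813993237479490547003410756587982177734375 / 461703953329332682752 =207522574902310884530855.40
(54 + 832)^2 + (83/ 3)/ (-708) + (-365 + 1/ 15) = 8332781513/ 10620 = 784631.03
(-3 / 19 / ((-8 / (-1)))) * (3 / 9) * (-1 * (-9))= -9 / 152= -0.06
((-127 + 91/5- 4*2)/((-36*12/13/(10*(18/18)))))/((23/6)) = 1898/207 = 9.17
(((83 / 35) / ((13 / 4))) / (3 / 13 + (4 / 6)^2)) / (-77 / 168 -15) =-71712 / 1025815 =-0.07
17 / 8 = 2.12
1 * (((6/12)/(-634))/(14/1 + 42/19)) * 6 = -57/195272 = -0.00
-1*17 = -17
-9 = -9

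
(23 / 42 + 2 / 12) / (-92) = -5 / 644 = -0.01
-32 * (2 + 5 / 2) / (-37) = 144 / 37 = 3.89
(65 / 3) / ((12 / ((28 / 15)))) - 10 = -179 / 27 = -6.63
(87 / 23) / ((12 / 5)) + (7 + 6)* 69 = 82669 / 92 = 898.58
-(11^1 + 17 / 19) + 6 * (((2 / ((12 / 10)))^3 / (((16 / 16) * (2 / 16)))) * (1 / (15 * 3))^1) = -10706 / 1539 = -6.96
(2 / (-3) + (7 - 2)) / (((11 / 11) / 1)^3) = 13 / 3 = 4.33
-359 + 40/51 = -18269/51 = -358.22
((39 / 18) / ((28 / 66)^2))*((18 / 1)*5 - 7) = 391677 / 392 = 999.18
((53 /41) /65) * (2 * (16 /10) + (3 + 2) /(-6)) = 3763 /79950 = 0.05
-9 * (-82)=738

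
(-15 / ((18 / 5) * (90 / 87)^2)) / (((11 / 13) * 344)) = -10933 / 817344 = -0.01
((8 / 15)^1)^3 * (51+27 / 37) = 326656 / 41625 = 7.85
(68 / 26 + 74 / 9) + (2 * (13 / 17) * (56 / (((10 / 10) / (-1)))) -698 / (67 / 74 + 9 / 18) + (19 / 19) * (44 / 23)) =-52110431 / 91494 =-569.55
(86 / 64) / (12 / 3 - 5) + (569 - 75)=15765 / 32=492.66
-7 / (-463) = 7 / 463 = 0.02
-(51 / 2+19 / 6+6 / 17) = -1480 / 51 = -29.02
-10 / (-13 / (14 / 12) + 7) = 70 / 29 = 2.41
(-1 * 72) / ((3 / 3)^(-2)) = -72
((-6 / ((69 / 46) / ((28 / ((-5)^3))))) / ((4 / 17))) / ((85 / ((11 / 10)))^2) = 847 / 1328125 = 0.00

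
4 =4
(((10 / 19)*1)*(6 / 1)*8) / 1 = 480 / 19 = 25.26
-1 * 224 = -224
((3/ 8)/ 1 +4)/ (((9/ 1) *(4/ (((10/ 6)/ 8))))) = 175/ 6912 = 0.03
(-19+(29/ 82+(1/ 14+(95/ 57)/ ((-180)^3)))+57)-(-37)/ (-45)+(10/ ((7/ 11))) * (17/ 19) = 140827013941/ 2725876800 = 51.66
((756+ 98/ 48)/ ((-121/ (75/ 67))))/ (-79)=454825/ 5123624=0.09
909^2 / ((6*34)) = 275427 / 68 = 4050.40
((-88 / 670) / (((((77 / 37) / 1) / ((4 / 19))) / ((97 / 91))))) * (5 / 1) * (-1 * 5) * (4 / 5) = 229696 / 810901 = 0.28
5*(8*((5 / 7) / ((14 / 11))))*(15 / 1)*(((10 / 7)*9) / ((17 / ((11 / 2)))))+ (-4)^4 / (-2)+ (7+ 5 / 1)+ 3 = 7508597 / 5831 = 1287.70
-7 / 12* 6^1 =-3.50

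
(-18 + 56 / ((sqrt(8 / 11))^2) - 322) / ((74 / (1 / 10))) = -263 / 740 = -0.36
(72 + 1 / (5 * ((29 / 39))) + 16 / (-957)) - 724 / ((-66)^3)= 753019651 / 10421730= 72.25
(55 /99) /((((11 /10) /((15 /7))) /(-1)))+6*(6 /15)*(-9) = -26198 /1155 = -22.68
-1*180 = -180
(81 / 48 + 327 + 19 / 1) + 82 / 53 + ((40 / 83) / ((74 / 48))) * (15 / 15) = 910293801 / 2604208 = 349.55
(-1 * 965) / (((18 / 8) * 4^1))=-107.22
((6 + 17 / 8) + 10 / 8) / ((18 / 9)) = 75 / 16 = 4.69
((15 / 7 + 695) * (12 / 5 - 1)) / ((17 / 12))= 11712 / 17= 688.94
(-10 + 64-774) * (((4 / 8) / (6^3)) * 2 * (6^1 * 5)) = -100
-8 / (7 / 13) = -104 / 7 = -14.86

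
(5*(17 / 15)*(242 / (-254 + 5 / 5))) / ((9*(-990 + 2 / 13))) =2431 / 3995514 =0.00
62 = 62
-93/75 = -31/25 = -1.24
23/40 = 0.58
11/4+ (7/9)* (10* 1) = 379/36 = 10.53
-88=-88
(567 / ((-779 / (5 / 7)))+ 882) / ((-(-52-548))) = 228891 / 155800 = 1.47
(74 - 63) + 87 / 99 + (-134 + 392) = 8906 / 33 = 269.88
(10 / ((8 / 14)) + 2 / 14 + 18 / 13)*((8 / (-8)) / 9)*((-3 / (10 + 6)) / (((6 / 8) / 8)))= 4.23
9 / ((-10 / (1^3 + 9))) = -9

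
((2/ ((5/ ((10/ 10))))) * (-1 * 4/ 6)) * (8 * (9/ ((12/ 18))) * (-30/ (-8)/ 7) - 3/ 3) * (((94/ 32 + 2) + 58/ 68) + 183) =-3406283/ 1190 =-2862.42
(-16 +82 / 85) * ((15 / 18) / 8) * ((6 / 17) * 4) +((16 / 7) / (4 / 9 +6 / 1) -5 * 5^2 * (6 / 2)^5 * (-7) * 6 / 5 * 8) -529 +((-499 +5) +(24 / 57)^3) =820960291411354 / 402396953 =2040175.22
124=124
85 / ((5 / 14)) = 238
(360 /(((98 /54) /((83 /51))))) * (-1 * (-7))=268920 /119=2259.83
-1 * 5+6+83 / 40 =123 / 40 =3.08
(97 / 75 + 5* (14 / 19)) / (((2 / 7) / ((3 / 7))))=7093 / 950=7.47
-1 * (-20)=20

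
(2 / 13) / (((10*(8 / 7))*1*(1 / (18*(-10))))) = -63 / 26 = -2.42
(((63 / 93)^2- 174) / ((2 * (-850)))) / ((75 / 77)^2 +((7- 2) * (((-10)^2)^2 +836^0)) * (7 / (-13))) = -12854362521 / 3390392107943000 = -0.00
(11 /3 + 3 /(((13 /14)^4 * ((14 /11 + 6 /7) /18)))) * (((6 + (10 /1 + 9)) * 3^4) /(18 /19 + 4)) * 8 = 6806551049100 /55037047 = 123672.17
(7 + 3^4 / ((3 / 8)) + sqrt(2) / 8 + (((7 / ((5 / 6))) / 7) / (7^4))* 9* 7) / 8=sqrt(2) / 64 + 382499 / 13720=27.90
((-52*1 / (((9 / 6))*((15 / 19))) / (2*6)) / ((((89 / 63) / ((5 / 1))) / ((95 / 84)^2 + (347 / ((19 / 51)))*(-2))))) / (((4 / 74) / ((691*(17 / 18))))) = 1410139145406823 / 4844448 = 291083554.91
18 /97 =0.19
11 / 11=1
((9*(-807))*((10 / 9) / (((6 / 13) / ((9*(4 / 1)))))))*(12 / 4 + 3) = -3776760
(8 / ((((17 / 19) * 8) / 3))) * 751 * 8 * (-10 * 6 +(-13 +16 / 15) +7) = -111184048 / 85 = -1308047.62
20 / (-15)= -4 / 3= -1.33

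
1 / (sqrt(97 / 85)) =sqrt(8245) / 97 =0.94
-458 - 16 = -474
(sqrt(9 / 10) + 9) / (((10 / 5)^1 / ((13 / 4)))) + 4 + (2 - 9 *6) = -267 / 8 + 39 *sqrt(10) / 80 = -31.83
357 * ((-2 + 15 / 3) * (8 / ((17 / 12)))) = 6048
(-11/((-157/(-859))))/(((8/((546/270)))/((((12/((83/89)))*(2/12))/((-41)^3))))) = 76527451/161659719180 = 0.00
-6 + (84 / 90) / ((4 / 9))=-39 / 10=-3.90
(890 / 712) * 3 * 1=15 / 4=3.75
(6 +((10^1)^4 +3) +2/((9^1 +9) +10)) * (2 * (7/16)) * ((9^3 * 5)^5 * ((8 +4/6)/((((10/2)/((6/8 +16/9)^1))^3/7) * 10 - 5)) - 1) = 824354083127503462004265052869/102224048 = 8064189388464673811432.95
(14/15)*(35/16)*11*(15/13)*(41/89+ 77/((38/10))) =23610895/43966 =537.03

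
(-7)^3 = -343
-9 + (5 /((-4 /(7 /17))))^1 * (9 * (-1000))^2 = -708750153 /17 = -41691185.47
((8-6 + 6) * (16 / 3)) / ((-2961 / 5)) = -640 / 8883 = -0.07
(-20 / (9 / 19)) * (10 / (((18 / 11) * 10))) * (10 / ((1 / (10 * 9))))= -209000 / 9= -23222.22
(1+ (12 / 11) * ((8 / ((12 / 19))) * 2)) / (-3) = -105 / 11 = -9.55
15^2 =225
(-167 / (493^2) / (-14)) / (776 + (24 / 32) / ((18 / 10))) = 1002 / 15851412731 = 0.00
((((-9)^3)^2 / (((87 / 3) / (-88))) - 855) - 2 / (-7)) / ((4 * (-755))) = 327541163 / 613060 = 534.27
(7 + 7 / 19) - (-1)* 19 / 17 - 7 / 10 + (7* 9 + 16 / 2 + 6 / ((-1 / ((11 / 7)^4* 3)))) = -240223661 / 7755230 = -30.98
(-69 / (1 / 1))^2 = 4761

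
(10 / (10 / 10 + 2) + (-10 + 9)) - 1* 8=-17 / 3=-5.67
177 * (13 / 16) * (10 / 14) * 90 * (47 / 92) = 24333075 / 5152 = 4723.03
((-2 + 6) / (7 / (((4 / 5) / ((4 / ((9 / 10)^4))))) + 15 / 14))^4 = 18223519635182674907136 / 624207876754118778774450625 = 0.00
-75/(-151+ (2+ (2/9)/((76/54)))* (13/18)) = 25650/51109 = 0.50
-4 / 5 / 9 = -4 / 45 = -0.09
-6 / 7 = -0.86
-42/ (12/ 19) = -133/ 2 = -66.50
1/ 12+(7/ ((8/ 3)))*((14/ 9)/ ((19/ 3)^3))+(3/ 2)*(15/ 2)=934147/ 82308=11.35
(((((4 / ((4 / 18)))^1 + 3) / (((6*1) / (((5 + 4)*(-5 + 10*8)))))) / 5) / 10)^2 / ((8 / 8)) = 35721 / 16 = 2232.56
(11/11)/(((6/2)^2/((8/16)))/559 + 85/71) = 0.81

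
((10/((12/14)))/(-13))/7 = -5/39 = -0.13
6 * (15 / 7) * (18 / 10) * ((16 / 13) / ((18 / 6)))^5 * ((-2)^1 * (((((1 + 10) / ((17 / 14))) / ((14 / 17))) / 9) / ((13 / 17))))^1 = -0.86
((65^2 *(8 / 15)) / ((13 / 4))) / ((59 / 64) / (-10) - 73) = -1331200 / 140337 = -9.49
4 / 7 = 0.57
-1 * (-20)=20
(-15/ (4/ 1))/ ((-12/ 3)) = 15/ 16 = 0.94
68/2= 34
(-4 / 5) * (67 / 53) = -268 / 265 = -1.01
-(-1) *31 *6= 186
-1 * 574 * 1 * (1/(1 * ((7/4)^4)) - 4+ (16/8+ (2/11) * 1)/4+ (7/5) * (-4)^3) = 1006487516/18865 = 53352.11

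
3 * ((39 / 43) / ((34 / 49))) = 5733 / 1462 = 3.92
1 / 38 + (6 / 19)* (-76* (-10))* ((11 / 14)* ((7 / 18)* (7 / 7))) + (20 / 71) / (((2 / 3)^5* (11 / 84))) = 3992929 / 44517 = 89.69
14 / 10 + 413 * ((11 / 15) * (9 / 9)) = 4564 / 15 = 304.27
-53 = -53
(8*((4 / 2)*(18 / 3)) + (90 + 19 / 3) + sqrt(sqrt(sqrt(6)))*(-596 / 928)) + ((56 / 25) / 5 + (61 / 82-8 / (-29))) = 172822129 / 891750-149*6^(1 / 8) / 232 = 193.00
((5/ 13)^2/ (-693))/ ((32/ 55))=-125/ 340704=-0.00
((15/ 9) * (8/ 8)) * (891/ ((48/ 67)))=33165/ 16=2072.81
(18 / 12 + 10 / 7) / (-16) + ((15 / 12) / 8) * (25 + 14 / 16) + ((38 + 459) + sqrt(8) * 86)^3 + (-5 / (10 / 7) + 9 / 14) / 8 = 137633540 * sqrt(2) + 378081472389 / 1792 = 405626183.41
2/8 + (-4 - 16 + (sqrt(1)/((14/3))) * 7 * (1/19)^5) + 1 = -185707419/9904396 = -18.75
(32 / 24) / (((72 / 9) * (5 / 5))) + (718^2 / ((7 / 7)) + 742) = 3097597 / 6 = 516266.17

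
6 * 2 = 12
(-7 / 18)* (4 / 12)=-7 / 54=-0.13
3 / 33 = 1 / 11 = 0.09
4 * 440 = 1760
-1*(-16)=16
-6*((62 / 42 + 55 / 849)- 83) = 968222 / 1981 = 488.75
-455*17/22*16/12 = -15470/33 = -468.79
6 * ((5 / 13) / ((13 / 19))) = 570 / 169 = 3.37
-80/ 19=-4.21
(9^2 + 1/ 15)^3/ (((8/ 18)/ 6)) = 899022848/ 125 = 7192182.78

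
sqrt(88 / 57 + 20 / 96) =sqrt(91086) / 228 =1.32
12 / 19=0.63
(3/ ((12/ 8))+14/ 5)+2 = 34/ 5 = 6.80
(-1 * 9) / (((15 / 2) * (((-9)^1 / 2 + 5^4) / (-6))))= 72 / 6205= 0.01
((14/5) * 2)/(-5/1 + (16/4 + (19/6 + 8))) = 168/305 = 0.55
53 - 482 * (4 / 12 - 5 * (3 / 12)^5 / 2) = -327137 / 3072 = -106.49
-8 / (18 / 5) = -2.22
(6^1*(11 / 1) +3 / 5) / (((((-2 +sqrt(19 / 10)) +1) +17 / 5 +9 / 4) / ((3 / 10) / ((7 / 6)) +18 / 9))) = 24.94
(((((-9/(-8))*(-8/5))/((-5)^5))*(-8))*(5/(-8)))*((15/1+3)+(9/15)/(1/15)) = 243/3125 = 0.08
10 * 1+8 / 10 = 54 / 5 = 10.80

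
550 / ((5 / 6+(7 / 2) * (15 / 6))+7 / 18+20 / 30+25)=19800 / 1283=15.43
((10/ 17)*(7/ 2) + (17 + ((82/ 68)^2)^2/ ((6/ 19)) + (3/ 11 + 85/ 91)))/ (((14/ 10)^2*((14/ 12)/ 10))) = 27049459717375/ 229410805624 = 117.91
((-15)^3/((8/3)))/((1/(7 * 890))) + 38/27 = -851562973/108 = -7884842.34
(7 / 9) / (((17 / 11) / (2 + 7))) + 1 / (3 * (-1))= 4.20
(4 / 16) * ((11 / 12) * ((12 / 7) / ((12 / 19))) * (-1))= -209 / 336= -0.62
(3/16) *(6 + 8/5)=57/40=1.42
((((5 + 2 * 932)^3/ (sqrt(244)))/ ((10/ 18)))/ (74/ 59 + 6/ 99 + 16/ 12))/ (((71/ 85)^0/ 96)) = 1372832687032884 * sqrt(61)/ 393145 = 27272802780.08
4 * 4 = 16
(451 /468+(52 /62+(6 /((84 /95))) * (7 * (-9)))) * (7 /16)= -43232147 /232128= -186.24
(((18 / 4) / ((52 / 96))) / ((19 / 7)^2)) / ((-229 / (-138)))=0.68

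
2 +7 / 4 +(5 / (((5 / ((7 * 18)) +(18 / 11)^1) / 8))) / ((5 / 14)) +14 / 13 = 8655137 / 120796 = 71.65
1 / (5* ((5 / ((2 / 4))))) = 0.02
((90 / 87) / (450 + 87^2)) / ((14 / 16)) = 80 / 542619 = 0.00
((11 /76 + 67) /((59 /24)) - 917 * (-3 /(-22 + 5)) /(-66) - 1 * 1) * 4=24119670 /209627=115.06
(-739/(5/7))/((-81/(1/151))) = 5173/61155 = 0.08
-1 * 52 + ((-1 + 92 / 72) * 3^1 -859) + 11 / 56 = -152875 / 168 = -909.97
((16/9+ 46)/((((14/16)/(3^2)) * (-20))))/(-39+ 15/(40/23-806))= 1060552/1684123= 0.63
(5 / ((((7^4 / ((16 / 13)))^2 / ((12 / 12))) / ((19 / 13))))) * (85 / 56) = 258400 / 88656874579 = 0.00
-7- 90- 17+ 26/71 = -8068/71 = -113.63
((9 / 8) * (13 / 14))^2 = 13689 / 12544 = 1.09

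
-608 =-608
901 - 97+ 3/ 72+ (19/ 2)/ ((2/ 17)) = 21235/ 24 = 884.79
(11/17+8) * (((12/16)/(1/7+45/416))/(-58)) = -0.45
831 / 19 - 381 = -6408 / 19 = -337.26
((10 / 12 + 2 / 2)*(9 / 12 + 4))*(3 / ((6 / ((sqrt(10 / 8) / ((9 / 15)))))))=1045*sqrt(5) / 288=8.11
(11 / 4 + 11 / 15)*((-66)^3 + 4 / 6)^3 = -33522967621889069126 / 405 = -82772759560219923.77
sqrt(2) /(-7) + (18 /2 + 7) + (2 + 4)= 22-sqrt(2) /7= 21.80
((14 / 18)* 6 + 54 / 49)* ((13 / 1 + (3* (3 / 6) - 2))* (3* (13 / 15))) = 27560 / 147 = 187.48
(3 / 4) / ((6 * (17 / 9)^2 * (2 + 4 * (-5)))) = -9 / 4624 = -0.00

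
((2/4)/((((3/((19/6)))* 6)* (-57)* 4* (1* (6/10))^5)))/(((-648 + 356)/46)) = 71875/91958976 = 0.00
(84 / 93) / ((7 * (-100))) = -1 / 775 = -0.00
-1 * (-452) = 452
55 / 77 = 5 / 7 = 0.71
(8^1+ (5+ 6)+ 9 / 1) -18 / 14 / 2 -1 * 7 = 285 / 14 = 20.36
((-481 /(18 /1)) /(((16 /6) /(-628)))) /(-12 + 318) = 75517 /3672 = 20.57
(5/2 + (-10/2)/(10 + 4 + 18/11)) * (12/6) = 375/86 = 4.36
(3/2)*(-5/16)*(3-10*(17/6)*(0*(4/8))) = -45/32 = -1.41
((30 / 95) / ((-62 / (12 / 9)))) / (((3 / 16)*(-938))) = 32 / 828723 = 0.00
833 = 833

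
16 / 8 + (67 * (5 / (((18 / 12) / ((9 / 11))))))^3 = 8120603662 / 1331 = 6101129.72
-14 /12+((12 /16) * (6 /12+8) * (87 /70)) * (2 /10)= 3511 /8400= 0.42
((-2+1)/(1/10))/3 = -10/3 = -3.33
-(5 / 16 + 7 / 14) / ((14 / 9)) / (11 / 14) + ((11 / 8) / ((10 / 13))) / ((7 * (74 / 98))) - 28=-461157 / 16280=-28.33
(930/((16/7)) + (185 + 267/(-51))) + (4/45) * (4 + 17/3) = 10786481/18360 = 587.50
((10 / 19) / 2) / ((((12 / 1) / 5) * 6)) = 25 / 1368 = 0.02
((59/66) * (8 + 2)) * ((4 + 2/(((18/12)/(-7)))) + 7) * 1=1475/99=14.90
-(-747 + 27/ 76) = 56745/ 76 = 746.64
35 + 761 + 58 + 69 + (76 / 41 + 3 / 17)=644746 / 697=925.03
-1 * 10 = -10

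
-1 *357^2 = -127449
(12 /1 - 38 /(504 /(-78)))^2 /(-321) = -564001 /566244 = -1.00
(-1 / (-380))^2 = 1 / 144400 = 0.00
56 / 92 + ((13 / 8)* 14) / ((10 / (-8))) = -2023 / 115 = -17.59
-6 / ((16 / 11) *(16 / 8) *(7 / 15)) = -495 / 112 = -4.42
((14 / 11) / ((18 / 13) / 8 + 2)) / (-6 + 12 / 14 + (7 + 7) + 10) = 1274 / 41019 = 0.03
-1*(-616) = 616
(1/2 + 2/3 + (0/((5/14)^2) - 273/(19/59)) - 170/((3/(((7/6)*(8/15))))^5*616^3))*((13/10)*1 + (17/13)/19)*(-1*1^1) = 432760257509544681857/373453203139087500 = 1158.81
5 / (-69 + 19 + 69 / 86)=-0.10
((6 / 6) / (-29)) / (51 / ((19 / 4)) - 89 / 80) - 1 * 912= -386909312 / 424241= -912.00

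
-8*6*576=-27648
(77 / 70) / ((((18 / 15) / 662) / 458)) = 833789 / 3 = 277929.67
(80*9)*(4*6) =17280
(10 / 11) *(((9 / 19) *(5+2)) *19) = 630 / 11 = 57.27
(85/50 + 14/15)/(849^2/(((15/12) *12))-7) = 79/1441392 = 0.00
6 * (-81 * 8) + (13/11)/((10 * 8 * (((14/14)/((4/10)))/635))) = -3884.25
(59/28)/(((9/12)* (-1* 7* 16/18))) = -177/392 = -0.45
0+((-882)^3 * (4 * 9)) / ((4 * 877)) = -6175160712 / 877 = -7041232.28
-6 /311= -0.02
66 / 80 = 33 / 40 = 0.82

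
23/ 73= 0.32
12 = 12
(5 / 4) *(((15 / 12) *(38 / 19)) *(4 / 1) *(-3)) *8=-300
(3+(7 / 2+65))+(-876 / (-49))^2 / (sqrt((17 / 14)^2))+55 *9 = 9676027 / 11662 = 829.71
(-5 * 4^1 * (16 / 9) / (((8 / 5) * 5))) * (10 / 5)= -80 / 9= -8.89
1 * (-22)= -22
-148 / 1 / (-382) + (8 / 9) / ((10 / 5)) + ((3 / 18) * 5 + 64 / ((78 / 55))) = 2091385 / 44694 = 46.79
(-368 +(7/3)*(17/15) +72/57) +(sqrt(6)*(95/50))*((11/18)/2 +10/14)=-311299/855 +4883*sqrt(6)/2520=-359.35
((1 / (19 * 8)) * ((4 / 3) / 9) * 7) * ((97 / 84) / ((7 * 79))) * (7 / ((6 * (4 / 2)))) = 97 / 11671776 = 0.00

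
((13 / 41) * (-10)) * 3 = -390 / 41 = -9.51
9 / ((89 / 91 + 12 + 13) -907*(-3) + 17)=0.00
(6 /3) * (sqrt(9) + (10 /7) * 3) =102 /7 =14.57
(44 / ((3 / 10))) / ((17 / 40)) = 17600 / 51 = 345.10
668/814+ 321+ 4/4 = 131388/407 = 322.82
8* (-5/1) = -40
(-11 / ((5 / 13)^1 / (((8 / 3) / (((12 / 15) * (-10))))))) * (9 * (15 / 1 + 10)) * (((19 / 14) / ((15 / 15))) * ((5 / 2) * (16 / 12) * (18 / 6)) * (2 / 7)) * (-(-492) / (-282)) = -33419100 / 2303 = -14511.12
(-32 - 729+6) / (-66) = 11.44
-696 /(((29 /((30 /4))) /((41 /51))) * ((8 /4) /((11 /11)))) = -1230 /17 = -72.35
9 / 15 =3 / 5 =0.60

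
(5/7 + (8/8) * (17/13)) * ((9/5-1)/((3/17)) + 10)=40112/1365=29.39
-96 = -96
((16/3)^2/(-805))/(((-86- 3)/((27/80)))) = 48/358225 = 0.00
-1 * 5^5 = -3125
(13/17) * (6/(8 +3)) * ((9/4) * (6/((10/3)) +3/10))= 1.97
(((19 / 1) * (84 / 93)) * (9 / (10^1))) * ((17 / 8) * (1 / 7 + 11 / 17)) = 8037 / 310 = 25.93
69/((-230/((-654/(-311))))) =-981/1555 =-0.63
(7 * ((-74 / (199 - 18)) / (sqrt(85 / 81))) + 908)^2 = 2295894268084 / 2784685 - 8466192 * sqrt(85) / 15385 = 819398.39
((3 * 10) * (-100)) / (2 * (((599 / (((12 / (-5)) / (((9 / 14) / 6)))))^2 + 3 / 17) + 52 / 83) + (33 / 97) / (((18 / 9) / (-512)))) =-858429824000 / 384771989001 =-2.23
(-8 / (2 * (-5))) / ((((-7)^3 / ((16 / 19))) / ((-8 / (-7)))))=-512 / 228095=-0.00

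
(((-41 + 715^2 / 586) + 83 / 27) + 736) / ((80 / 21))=173936021 / 421920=412.25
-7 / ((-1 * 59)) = 7 / 59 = 0.12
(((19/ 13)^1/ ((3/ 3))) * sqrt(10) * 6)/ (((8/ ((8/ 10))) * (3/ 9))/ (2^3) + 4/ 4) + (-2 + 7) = 24.57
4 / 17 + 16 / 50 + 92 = 92.56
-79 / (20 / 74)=-2923 / 10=-292.30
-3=-3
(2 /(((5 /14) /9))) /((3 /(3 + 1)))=336 /5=67.20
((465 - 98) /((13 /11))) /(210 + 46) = 4037 /3328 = 1.21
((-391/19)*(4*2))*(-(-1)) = -3128/19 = -164.63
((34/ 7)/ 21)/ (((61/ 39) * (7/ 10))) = 4420/ 20923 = 0.21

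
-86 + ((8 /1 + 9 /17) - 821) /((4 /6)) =-22180 /17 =-1304.71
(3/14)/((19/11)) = 33/266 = 0.12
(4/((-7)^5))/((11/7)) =-4/26411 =-0.00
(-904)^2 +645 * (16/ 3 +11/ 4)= 3289719/ 4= 822429.75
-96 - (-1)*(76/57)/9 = -95.85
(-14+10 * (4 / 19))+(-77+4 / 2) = -1651 / 19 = -86.89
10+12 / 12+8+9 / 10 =199 / 10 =19.90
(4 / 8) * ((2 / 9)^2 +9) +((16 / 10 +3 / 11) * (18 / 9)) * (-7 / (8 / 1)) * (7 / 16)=881273 / 285120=3.09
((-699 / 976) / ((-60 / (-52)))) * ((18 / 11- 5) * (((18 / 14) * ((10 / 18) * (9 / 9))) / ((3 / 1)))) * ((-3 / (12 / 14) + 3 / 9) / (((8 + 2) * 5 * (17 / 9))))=-2129387 / 127758400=-0.02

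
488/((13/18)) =8784/13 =675.69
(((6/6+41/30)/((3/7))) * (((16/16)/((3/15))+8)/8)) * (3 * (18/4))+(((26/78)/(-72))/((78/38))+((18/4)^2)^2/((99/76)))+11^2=1032160109/1853280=556.94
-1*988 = -988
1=1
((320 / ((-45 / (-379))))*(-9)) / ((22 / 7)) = -84896 / 11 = -7717.82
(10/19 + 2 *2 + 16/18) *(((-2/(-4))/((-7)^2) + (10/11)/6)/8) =242149/2212056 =0.11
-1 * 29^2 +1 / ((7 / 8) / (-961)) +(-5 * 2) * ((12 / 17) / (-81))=-6230645 / 3213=-1939.20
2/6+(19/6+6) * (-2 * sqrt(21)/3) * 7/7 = 1/3 - 55 * sqrt(21)/9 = -27.67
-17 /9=-1.89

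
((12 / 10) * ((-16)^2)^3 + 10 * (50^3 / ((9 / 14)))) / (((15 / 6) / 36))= 7947757312 / 25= 317910292.48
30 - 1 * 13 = 17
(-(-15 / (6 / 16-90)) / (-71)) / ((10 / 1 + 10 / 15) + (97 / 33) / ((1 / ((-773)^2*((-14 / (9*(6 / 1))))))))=-35640 / 6884538585703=-0.00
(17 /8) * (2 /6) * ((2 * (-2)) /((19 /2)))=-17 /57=-0.30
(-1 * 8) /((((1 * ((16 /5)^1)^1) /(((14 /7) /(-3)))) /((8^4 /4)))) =5120 /3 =1706.67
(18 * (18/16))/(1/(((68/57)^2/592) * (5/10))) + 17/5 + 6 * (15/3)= 17857957/534280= 33.42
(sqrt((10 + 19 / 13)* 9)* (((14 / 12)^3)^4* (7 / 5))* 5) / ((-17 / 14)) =-678223072849* sqrt(1937) / 80178149376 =-372.29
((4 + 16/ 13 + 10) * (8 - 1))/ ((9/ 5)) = 770/ 13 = 59.23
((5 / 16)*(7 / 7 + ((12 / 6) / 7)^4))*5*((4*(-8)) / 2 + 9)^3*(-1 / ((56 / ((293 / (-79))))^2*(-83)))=-5187425825 / 181939229696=-0.03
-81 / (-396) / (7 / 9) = 81 / 308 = 0.26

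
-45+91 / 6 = -29.83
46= 46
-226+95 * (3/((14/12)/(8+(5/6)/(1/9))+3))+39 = -26977/286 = -94.33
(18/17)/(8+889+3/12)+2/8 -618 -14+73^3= 94786197321/244052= 388385.25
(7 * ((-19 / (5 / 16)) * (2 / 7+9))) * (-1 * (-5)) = -19760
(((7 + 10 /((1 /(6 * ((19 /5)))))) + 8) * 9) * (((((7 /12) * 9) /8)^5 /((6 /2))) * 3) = 8931928887 /33554432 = 266.19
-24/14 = -12/7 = -1.71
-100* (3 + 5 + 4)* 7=-8400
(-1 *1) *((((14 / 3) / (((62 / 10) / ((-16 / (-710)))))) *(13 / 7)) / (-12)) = 52 / 19809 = 0.00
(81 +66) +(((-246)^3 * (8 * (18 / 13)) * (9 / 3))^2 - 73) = 41359772023869960410 / 169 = 244732378839467221.36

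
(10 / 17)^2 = 100 / 289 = 0.35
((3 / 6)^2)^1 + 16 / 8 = 9 / 4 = 2.25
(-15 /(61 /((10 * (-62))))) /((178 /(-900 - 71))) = -4515150 /5429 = -831.67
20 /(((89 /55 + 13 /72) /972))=76982400 /7123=10807.58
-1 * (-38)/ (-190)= -1/ 5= -0.20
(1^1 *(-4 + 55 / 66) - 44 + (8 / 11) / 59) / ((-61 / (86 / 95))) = 0.70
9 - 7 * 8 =-47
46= 46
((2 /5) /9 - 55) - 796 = -38293 /45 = -850.96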